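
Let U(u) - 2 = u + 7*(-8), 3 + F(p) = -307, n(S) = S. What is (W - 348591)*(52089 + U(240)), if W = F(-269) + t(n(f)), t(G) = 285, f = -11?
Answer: -18223901400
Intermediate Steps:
F(p) = -310 (F(p) = -3 - 307 = -310)
U(u) = -54 + u (U(u) = 2 + (u + 7*(-8)) = 2 + (u - 56) = 2 + (-56 + u) = -54 + u)
W = -25 (W = -310 + 285 = -25)
(W - 348591)*(52089 + U(240)) = (-25 - 348591)*(52089 + (-54 + 240)) = -348616*(52089 + 186) = -348616*52275 = -18223901400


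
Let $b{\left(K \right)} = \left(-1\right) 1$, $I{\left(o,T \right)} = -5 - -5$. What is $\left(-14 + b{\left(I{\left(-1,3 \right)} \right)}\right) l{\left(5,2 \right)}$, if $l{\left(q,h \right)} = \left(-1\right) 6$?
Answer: $90$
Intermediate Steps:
$I{\left(o,T \right)} = 0$ ($I{\left(o,T \right)} = -5 + 5 = 0$)
$b{\left(K \right)} = -1$
$l{\left(q,h \right)} = -6$
$\left(-14 + b{\left(I{\left(-1,3 \right)} \right)}\right) l{\left(5,2 \right)} = \left(-14 - 1\right) \left(-6\right) = \left(-15\right) \left(-6\right) = 90$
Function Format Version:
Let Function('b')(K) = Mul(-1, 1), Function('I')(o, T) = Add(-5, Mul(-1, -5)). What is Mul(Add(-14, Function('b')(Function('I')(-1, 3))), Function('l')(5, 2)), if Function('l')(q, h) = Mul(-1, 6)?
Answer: 90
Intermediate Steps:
Function('I')(o, T) = 0 (Function('I')(o, T) = Add(-5, 5) = 0)
Function('b')(K) = -1
Function('l')(q, h) = -6
Mul(Add(-14, Function('b')(Function('I')(-1, 3))), Function('l')(5, 2)) = Mul(Add(-14, -1), -6) = Mul(-15, -6) = 90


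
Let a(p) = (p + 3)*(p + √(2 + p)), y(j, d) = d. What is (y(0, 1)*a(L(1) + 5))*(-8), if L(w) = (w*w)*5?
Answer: -1040 - 208*√3 ≈ -1400.3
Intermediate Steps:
L(w) = 5*w² (L(w) = w²*5 = 5*w²)
a(p) = (3 + p)*(p + √(2 + p))
(y(0, 1)*a(L(1) + 5))*(-8) = (1*((5*1² + 5)² + 3*(5*1² + 5) + 3*√(2 + (5*1² + 5)) + (5*1² + 5)*√(2 + (5*1² + 5))))*(-8) = (1*((5*1 + 5)² + 3*(5*1 + 5) + 3*√(2 + (5*1 + 5)) + (5*1 + 5)*√(2 + (5*1 + 5))))*(-8) = (1*((5 + 5)² + 3*(5 + 5) + 3*√(2 + (5 + 5)) + (5 + 5)*√(2 + (5 + 5))))*(-8) = (1*(10² + 3*10 + 3*√(2 + 10) + 10*√(2 + 10)))*(-8) = (1*(100 + 30 + 3*√12 + 10*√12))*(-8) = (1*(100 + 30 + 3*(2*√3) + 10*(2*√3)))*(-8) = (1*(100 + 30 + 6*√3 + 20*√3))*(-8) = (1*(130 + 26*√3))*(-8) = (130 + 26*√3)*(-8) = -1040 - 208*√3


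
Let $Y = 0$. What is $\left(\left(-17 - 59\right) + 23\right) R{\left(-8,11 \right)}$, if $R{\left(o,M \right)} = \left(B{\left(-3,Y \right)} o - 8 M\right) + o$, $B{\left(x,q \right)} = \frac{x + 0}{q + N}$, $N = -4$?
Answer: $5406$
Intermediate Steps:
$B{\left(x,q \right)} = \frac{x}{-4 + q}$ ($B{\left(x,q \right)} = \frac{x + 0}{q - 4} = \frac{x}{-4 + q}$)
$R{\left(o,M \right)} = - 8 M + \frac{7 o}{4}$ ($R{\left(o,M \right)} = \left(- \frac{3}{-4 + 0} o - 8 M\right) + o = \left(- \frac{3}{-4} o - 8 M\right) + o = \left(\left(-3\right) \left(- \frac{1}{4}\right) o - 8 M\right) + o = \left(\frac{3 o}{4} - 8 M\right) + o = \left(- 8 M + \frac{3 o}{4}\right) + o = - 8 M + \frac{7 o}{4}$)
$\left(\left(-17 - 59\right) + 23\right) R{\left(-8,11 \right)} = \left(\left(-17 - 59\right) + 23\right) \left(\left(-8\right) 11 + \frac{7}{4} \left(-8\right)\right) = \left(-76 + 23\right) \left(-88 - 14\right) = \left(-53\right) \left(-102\right) = 5406$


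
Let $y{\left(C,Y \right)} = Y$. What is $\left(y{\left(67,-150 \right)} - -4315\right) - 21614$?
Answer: $-17449$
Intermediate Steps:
$\left(y{\left(67,-150 \right)} - -4315\right) - 21614 = \left(-150 - -4315\right) - 21614 = \left(-150 + 4315\right) - 21614 = 4165 - 21614 = -17449$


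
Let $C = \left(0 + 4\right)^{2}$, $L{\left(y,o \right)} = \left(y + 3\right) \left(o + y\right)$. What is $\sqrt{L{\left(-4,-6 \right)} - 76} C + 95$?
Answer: $95 + 16 i \sqrt{66} \approx 95.0 + 129.98 i$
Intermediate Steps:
$L{\left(y,o \right)} = \left(3 + y\right) \left(o + y\right)$
$C = 16$ ($C = 4^{2} = 16$)
$\sqrt{L{\left(-4,-6 \right)} - 76} C + 95 = \sqrt{\left(\left(-4\right)^{2} + 3 \left(-6\right) + 3 \left(-4\right) - -24\right) - 76} \cdot 16 + 95 = \sqrt{\left(16 - 18 - 12 + 24\right) - 76} \cdot 16 + 95 = \sqrt{10 - 76} \cdot 16 + 95 = \sqrt{-66} \cdot 16 + 95 = i \sqrt{66} \cdot 16 + 95 = 16 i \sqrt{66} + 95 = 95 + 16 i \sqrt{66}$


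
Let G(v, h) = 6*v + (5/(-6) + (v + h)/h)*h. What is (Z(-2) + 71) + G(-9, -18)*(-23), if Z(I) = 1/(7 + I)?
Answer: 7946/5 ≈ 1589.2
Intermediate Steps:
G(v, h) = 6*v + h*(-⅚ + (h + v)/h) (G(v, h) = 6*v + (5*(-⅙) + (h + v)/h)*h = 6*v + (-⅚ + (h + v)/h)*h = 6*v + h*(-⅚ + (h + v)/h))
(Z(-2) + 71) + G(-9, -18)*(-23) = (1/(7 - 2) + 71) + (7*(-9) + (⅙)*(-18))*(-23) = (1/5 + 71) + (-63 - 3)*(-23) = (⅕ + 71) - 66*(-23) = 356/5 + 1518 = 7946/5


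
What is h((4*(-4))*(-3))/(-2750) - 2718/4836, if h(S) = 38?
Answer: -638189/1108250 ≈ -0.57585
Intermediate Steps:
h((4*(-4))*(-3))/(-2750) - 2718/4836 = 38/(-2750) - 2718/4836 = 38*(-1/2750) - 2718*1/4836 = -19/1375 - 453/806 = -638189/1108250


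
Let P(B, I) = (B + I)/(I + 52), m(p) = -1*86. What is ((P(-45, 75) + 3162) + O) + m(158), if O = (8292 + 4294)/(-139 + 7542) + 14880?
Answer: 16883710548/940181 ≈ 17958.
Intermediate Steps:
m(p) = -86
P(B, I) = (B + I)/(52 + I)
O = 110169226/7403 (O = 12586/7403 + 14880 = 110169226/7403 ≈ 14882.)
((P(-45, 75) + 3162) + O) + m(158) = (((-45 + 75)/(52 + 75) + 3162) + 110169226/7403) - 86 = ((30/127 + 3162) + 110169226/7403) - 86 = (401604/127 + 110169226/7403) - 86 = 16964566114/940181 - 86 = 16883710548/940181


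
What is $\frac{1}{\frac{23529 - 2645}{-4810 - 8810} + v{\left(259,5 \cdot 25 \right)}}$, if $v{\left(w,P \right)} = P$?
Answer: $\frac{15}{1852} \approx 0.0080993$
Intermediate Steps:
$\frac{1}{\frac{23529 - 2645}{-4810 - 8810} + v{\left(259,5 \cdot 25 \right)}} = \frac{1}{\frac{23529 - 2645}{-4810 - 8810} + 5 \cdot 25} = \frac{1}{\frac{20884}{-13620} + 125} = \frac{1}{20884 \left(- \frac{1}{13620}\right) + 125} = \frac{1}{- \frac{23}{15} + 125} = \frac{1}{\frac{1852}{15}} = \frac{15}{1852}$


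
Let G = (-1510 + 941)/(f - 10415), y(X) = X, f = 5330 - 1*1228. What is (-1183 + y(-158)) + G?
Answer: -8465164/6313 ≈ -1340.9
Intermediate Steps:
f = 4102 (f = 5330 - 1228 = 4102)
G = 569/6313 (G = (-1510 + 941)/(4102 - 10415) = -569/(-6313) = -569*(-1/6313) = 569/6313 ≈ 0.090132)
(-1183 + y(-158)) + G = (-1183 - 158) + 569/6313 = -1341 + 569/6313 = -8465164/6313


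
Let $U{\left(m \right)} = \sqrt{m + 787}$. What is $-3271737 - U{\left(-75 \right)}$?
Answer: $-3271737 - 2 \sqrt{178} \approx -3.2718 \cdot 10^{6}$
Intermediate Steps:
$U{\left(m \right)} = \sqrt{787 + m}$
$-3271737 - U{\left(-75 \right)} = -3271737 - \sqrt{787 - 75} = -3271737 - \sqrt{712} = -3271737 - 2 \sqrt{178}$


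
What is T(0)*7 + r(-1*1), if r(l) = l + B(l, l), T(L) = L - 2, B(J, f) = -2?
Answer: -17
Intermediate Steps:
T(L) = -2 + L
r(l) = -2 + l (r(l) = l - 2 = -2 + l)
T(0)*7 + r(-1*1) = (-2 + 0)*7 + (-2 - 1*1) = -2*7 + (-2 - 1) = -14 - 3 = -17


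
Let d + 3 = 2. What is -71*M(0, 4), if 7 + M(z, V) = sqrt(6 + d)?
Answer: 497 - 71*sqrt(5) ≈ 338.24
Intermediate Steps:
d = -1 (d = -3 + 2 = -1)
M(z, V) = -7 + sqrt(5) (M(z, V) = -7 + sqrt(6 - 1) = -7 + sqrt(5))
-71*M(0, 4) = -71*(-7 + sqrt(5)) = 497 - 71*sqrt(5)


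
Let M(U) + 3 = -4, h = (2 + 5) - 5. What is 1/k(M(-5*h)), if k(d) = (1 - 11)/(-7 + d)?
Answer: 7/5 ≈ 1.4000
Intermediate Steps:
h = 2 (h = 7 - 5 = 2)
M(U) = -7 (M(U) = -3 - 4 = -7)
k(d) = -10/(-7 + d)
1/k(M(-5*h)) = 1/(-10/(-7 - 7)) = 1/(-10/(-14)) = 1/(-10*(-1/14)) = 1/(5/7) = 7/5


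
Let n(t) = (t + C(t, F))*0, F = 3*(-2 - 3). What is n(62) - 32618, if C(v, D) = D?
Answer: -32618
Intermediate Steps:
F = -15 (F = 3*(-5) = -15)
n(t) = 0 (n(t) = (t - 15)*0 = (-15 + t)*0 = 0)
n(62) - 32618 = 0 - 32618 = -32618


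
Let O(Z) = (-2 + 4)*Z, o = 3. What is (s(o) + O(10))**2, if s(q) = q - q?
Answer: 400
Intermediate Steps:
s(q) = 0
O(Z) = 2*Z
(s(o) + O(10))**2 = (0 + 2*10)**2 = (0 + 20)**2 = 20**2 = 400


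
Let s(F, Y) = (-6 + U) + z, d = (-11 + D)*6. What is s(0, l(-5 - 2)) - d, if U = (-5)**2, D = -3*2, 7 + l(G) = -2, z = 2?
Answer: 123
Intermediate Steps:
l(G) = -9 (l(G) = -7 - 2 = -9)
D = -6
U = 25
d = -102 (d = (-11 - 6)*6 = -17*6 = -102)
s(F, Y) = 21 (s(F, Y) = (-6 + 25) + 2 = 19 + 2 = 21)
s(0, l(-5 - 2)) - d = 21 - 1*(-102) = 21 + 102 = 123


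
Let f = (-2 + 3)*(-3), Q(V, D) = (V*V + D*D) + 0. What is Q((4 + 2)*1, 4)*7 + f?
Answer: 361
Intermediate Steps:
Q(V, D) = D**2 + V**2 (Q(V, D) = (V**2 + D**2) + 0 = (D**2 + V**2) + 0 = D**2 + V**2)
f = -3 (f = 1*(-3) = -3)
Q((4 + 2)*1, 4)*7 + f = (4**2 + ((4 + 2)*1)**2)*7 - 3 = (16 + (6*1)**2)*7 - 3 = (16 + 6**2)*7 - 3 = (16 + 36)*7 - 3 = 52*7 - 3 = 364 - 3 = 361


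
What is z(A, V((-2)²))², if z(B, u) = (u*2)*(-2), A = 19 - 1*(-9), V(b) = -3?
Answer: 144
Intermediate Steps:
A = 28 (A = 19 + 9 = 28)
z(B, u) = -4*u (z(B, u) = (2*u)*(-2) = -4*u)
z(A, V((-2)²))² = (-4*(-3))² = 12² = 144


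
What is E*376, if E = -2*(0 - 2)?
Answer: 1504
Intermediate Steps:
E = 4 (E = -2*(-2) = 4)
E*376 = 4*376 = 1504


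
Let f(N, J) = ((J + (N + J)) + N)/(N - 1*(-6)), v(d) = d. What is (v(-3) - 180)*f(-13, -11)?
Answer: -8784/7 ≈ -1254.9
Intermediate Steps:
f(N, J) = (2*J + 2*N)/(6 + N) (f(N, J) = ((J + (J + N)) + N)/(N + 6) = ((N + 2*J) + N)/(6 + N) = (2*J + 2*N)/(6 + N))
(v(-3) - 180)*f(-13, -11) = (-3 - 180)*(2*(-11 - 13)/(6 - 13)) = -366*(-24)/(-7) = -366*(-1)*(-24)/7 = -183*48/7 = -8784/7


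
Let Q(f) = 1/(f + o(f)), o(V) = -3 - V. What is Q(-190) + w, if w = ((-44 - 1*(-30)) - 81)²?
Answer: 27074/3 ≈ 9024.7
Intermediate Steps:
Q(f) = -⅓ (Q(f) = 1/(f + (-3 - f)) = 1/(-3) = -⅓)
w = 9025 (w = ((-44 + 30) - 81)² = (-14 - 81)² = (-95)² = 9025)
Q(-190) + w = -⅓ + 9025 = 27074/3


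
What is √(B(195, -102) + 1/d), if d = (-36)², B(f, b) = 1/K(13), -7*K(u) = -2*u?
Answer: √59137/468 ≈ 0.51962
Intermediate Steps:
K(u) = 2*u/7 (K(u) = -(-2)*u/7 = 2*u/7)
B(f, b) = 7/26 (B(f, b) = 1/((2/7)*13) = 1/(26/7) = 7/26)
d = 1296
√(B(195, -102) + 1/d) = √(7/26 + 1/1296) = √(4549/16848) = √59137/468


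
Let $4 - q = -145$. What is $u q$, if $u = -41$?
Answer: $-6109$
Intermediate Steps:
$q = 149$ ($q = 4 - -145 = 4 + 145 = 149$)
$u q = \left(-41\right) 149 = -6109$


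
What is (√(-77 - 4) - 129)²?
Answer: 16560 - 2322*I ≈ 16560.0 - 2322.0*I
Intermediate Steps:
(√(-77 - 4) - 129)² = (√(-81) - 129)² = (9*I - 129)² = (-129 + 9*I)²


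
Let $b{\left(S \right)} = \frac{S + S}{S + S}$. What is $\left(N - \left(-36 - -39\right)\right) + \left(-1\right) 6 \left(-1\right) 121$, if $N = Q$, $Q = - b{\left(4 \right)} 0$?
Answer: $723$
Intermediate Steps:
$b{\left(S \right)} = 1$ ($b{\left(S \right)} = \frac{2 S}{2 S} = 2 S \frac{1}{2 S} = 1$)
$Q = 0$ ($Q = \left(-1\right) 1 \cdot 0 = \left(-1\right) 0 = 0$)
$N = 0$
$\left(N - \left(-36 - -39\right)\right) + \left(-1\right) 6 \left(-1\right) 121 = \left(0 - \left(-36 - -39\right)\right) + \left(-1\right) 6 \left(-1\right) 121 = \left(0 - \left(-36 + 39\right)\right) + \left(-6\right) \left(-1\right) 121 = \left(0 - 3\right) + 6 \cdot 121 = \left(0 - 3\right) + 726 = -3 + 726 = 723$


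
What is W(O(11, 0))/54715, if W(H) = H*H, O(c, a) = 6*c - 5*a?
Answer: 4356/54715 ≈ 0.079612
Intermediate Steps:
O(c, a) = -5*a + 6*c
W(H) = H²
W(O(11, 0))/54715 = (-5*0 + 6*11)²/54715 = (0 + 66)²*(1/54715) = 66²*(1/54715) = 4356*(1/54715) = 4356/54715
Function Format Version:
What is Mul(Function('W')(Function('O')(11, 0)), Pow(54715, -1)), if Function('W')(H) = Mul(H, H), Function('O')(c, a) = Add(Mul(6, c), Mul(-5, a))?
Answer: Rational(4356, 54715) ≈ 0.079612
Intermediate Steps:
Function('O')(c, a) = Add(Mul(-5, a), Mul(6, c))
Function('W')(H) = Pow(H, 2)
Mul(Function('W')(Function('O')(11, 0)), Pow(54715, -1)) = Mul(Pow(Add(Mul(-5, 0), Mul(6, 11)), 2), Pow(54715, -1)) = Mul(Pow(Add(0, 66), 2), Rational(1, 54715)) = Mul(Pow(66, 2), Rational(1, 54715)) = Mul(4356, Rational(1, 54715)) = Rational(4356, 54715)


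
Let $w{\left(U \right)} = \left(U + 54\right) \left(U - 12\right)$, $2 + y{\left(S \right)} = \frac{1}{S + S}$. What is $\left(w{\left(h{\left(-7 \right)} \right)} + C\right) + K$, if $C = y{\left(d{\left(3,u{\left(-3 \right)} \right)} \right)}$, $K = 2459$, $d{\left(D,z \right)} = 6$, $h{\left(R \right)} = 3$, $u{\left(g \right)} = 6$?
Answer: $\frac{23329}{12} \approx 1944.1$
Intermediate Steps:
$y{\left(S \right)} = -2 + \frac{1}{2 S}$ ($y{\left(S \right)} = -2 + \frac{1}{S + S} = -2 + \frac{1}{2 S}$)
$w{\left(U \right)} = \left(-12 + U\right) \left(54 + U\right)$ ($w{\left(U \right)} = \left(54 + U\right) \left(-12 + U\right) = \left(-12 + U\right) \left(54 + U\right)$)
$C = - \frac{23}{12}$ ($C = -2 + \frac{1}{2 \cdot 6} = -2 + \frac{1}{2} \cdot \frac{1}{6} = -2 + \frac{1}{12} = - \frac{23}{12} \approx -1.9167$)
$\left(w{\left(h{\left(-7 \right)} \right)} + C\right) + K = \left(\left(-648 + 3^{2} + 42 \cdot 3\right) - \frac{23}{12}\right) + 2459 = \left(\left(-648 + 9 + 126\right) - \frac{23}{12}\right) + 2459 = \left(-513 - \frac{23}{12}\right) + 2459 = - \frac{6179}{12} + 2459 = \frac{23329}{12}$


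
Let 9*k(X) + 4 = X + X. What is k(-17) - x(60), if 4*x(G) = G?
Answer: -173/9 ≈ -19.222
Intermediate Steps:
x(G) = G/4
k(X) = -4/9 + 2*X/9 (k(X) = -4/9 + (X + X)/9 = -4/9 + (2*X)/9 = -4/9 + 2*X/9)
k(-17) - x(60) = (-4/9 + (2/9)*(-17)) - 60/4 = (-4/9 - 34/9) - 1*15 = -38/9 - 15 = -173/9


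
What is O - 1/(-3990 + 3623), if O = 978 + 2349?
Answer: 1221010/367 ≈ 3327.0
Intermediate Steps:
O = 3327
O - 1/(-3990 + 3623) = 3327 - 1/(-3990 + 3623) = 3327 - 1/(-367) = 3327 - 1*(-1/367) = 3327 + 1/367 = 1221010/367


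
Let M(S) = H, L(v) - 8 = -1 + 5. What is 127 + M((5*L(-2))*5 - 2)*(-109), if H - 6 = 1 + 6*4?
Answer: -3252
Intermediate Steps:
L(v) = 12 (L(v) = 8 + (-1 + 5) = 8 + 4 = 12)
H = 31 (H = 6 + (1 + 6*4) = 6 + (1 + 24) = 6 + 25 = 31)
M(S) = 31
127 + M((5*L(-2))*5 - 2)*(-109) = 127 + 31*(-109) = 127 - 3379 = -3252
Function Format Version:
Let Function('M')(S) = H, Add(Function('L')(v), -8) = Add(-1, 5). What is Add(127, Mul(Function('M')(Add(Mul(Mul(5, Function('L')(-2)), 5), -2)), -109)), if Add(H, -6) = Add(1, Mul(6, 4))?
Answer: -3252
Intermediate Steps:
Function('L')(v) = 12 (Function('L')(v) = Add(8, Add(-1, 5)) = Add(8, 4) = 12)
H = 31 (H = Add(6, Add(1, Mul(6, 4))) = Add(6, Add(1, 24)) = Add(6, 25) = 31)
Function('M')(S) = 31
Add(127, Mul(Function('M')(Add(Mul(Mul(5, Function('L')(-2)), 5), -2)), -109)) = Add(127, Mul(31, -109)) = Add(127, -3379) = -3252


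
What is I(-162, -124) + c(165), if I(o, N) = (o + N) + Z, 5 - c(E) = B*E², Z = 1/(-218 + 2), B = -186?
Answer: 1093730903/216 ≈ 5.0636e+6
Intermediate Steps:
Z = -1/216 (Z = 1/(-216) = -1/216 ≈ -0.0046296)
c(E) = 5 + 186*E² (c(E) = 5 - (-186)*E² = 5 + 186*E²)
I(o, N) = -1/216 + N + o (I(o, N) = (o + N) - 1/216 = (N + o) - 1/216 = -1/216 + N + o)
I(-162, -124) + c(165) = (-1/216 - 124 - 162) + (5 + 186*165²) = -61777/216 + (5 + 186*27225) = -61777/216 + (5 + 5063850) = -61777/216 + 5063855 = 1093730903/216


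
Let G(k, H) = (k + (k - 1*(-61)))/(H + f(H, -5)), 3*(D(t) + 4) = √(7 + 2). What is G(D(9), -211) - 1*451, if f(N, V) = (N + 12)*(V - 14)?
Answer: -322003/714 ≈ -450.98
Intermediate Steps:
f(N, V) = (-14 + V)*(12 + N) (f(N, V) = (12 + N)*(-14 + V) = (-14 + V)*(12 + N))
D(t) = -3 (D(t) = -4 + √(7 + 2)/3 = -4 + √9/3 = -4 + (⅓)*3 = -4 + 1 = -3)
G(k, H) = (61 + 2*k)/(-228 - 18*H) (G(k, H) = (k + (k - 1*(-61)))/(H + (-168 - 14*H + 12*(-5) + H*(-5))) = (k + (k + 61))/(H + (-168 - 14*H - 60 - 5*H)) = (k + (61 + k))/(H + (-228 - 19*H)) = (61 + 2*k)/(-228 - 18*H))
G(D(9), -211) - 1*451 = (-61 - 2*(-3))/(6*(38 + 3*(-211))) - 1*451 = (-61 + 6)/(6*(38 - 633)) - 451 = (⅙)*(-55)/(-595) - 451 = (⅙)*(-1/595)*(-55) - 451 = 11/714 - 451 = -322003/714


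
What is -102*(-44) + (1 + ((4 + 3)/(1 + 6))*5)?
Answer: 4494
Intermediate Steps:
-102*(-44) + (1 + ((4 + 3)/(1 + 6))*5) = 4488 + (1 + (7/7)*5) = 4488 + (1 + (7*(⅐))*5) = 4488 + (1 + 1*5) = 4488 + (1 + 5) = 4488 + 6 = 4494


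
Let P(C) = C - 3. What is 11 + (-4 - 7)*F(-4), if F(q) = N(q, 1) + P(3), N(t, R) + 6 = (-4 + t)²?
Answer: -627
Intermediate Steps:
N(t, R) = -6 + (-4 + t)²
P(C) = -3 + C
F(q) = -6 + (-4 + q)² (F(q) = (-6 + (-4 + q)²) + (-3 + 3) = (-6 + (-4 + q)²) + 0 = -6 + (-4 + q)²)
11 + (-4 - 7)*F(-4) = 11 + (-4 - 7)*(-6 + (-4 - 4)²) = 11 - 11*(-6 + (-8)²) = 11 - 11*(-6 + 64) = 11 - 11*58 = 11 - 638 = -627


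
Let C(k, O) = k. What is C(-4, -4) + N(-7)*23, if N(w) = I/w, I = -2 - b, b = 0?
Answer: 18/7 ≈ 2.5714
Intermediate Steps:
I = -2 (I = -2 - 1*0 = -2 + 0 = -2)
N(w) = -2/w
C(-4, -4) + N(-7)*23 = -4 - 2/(-7)*23 = -4 - 2*(-1/7)*23 = -4 + (2/7)*23 = -4 + 46/7 = 18/7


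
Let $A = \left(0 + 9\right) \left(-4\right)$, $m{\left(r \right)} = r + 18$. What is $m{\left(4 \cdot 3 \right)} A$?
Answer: $-1080$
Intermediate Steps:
$m{\left(r \right)} = 18 + r$
$A = -36$ ($A = 9 \left(-4\right) = -36$)
$m{\left(4 \cdot 3 \right)} A = \left(18 + 4 \cdot 3\right) \left(-36\right) = \left(18 + 12\right) \left(-36\right) = 30 \left(-36\right) = -1080$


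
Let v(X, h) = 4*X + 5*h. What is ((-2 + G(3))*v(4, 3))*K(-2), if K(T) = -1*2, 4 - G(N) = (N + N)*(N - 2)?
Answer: 248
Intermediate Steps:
G(N) = 4 - 2*N*(-2 + N) (G(N) = 4 - (N + N)*(N - 2) = 4 - 2*N*(-2 + N))
K(T) = -2
((-2 + G(3))*v(4, 3))*K(-2) = ((-2 + (4 - 2*3² + 4*3))*(4*4 + 5*3))*(-2) = ((-2 + (4 - 2*9 + 12))*(16 + 15))*(-2) = ((-2 + (4 - 18 + 12))*31)*(-2) = ((-2 - 2)*31)*(-2) = -4*31*(-2) = -124*(-2) = 248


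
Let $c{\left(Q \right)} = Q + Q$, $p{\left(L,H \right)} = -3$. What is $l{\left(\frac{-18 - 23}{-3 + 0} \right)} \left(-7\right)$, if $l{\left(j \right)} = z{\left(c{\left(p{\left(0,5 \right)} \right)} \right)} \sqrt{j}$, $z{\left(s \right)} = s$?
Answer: $14 \sqrt{123} \approx 155.27$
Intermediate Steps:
$c{\left(Q \right)} = 2 Q$
$l{\left(j \right)} = - 6 \sqrt{j}$ ($l{\left(j \right)} = 2 \left(-3\right) \sqrt{j} = - 6 \sqrt{j}$)
$l{\left(\frac{-18 - 23}{-3 + 0} \right)} \left(-7\right) = - 6 \sqrt{\frac{-18 - 23}{-3 + 0}} \left(-7\right) = - 6 \sqrt{- \frac{41}{-3}} \left(-7\right) = - 6 \sqrt{\left(-41\right) \left(- \frac{1}{3}\right)} \left(-7\right) = - 6 \sqrt{\frac{41}{3}} \left(-7\right) = - 6 \frac{\sqrt{123}}{3} \left(-7\right) = - 2 \sqrt{123} \left(-7\right) = 14 \sqrt{123}$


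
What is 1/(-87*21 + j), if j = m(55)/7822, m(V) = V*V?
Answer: -7822/14287769 ≈ -0.00054746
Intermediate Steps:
m(V) = V**2
j = 3025/7822 (j = 55**2/7822 = 3025*(1/7822) = 3025/7822 ≈ 0.38673)
1/(-87*21 + j) = 1/(-87*21 + 3025/7822) = 1/(-1827 + 3025/7822) = 1/(-14287769/7822) = -7822/14287769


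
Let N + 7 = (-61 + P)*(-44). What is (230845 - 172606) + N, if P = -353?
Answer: 76448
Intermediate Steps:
N = 18209 (N = -7 + (-61 - 353)*(-44) = -7 - 414*(-44) = -7 + 18216 = 18209)
(230845 - 172606) + N = (230845 - 172606) + 18209 = 58239 + 18209 = 76448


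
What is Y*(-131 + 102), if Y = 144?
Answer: -4176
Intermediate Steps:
Y*(-131 + 102) = 144*(-131 + 102) = 144*(-29) = -4176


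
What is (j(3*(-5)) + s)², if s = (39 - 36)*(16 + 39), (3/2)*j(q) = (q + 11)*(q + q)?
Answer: 60025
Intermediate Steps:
j(q) = 4*q*(11 + q)/3 (j(q) = 2*((q + 11)*(q + q))/3 = 2*((11 + q)*(2*q))/3 = 2*(2*q*(11 + q))/3 = 4*q*(11 + q)/3)
s = 165 (s = 3*55 = 165)
(j(3*(-5)) + s)² = (4*(3*(-5))*(11 + 3*(-5))/3 + 165)² = ((4/3)*(-15)*(11 - 15) + 165)² = ((4/3)*(-15)*(-4) + 165)² = (80 + 165)² = 245² = 60025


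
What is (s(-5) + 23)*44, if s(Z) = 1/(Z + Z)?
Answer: 5038/5 ≈ 1007.6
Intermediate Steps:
s(Z) = 1/(2*Z)
(s(-5) + 23)*44 = ((1/2)/(-5) + 23)*44 = ((1/2)*(-1/5) + 23)*44 = (-1/10 + 23)*44 = (229/10)*44 = 5038/5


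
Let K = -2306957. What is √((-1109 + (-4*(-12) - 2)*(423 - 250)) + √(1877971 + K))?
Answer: √(6849 + I*√428986) ≈ 82.853 + 3.9526*I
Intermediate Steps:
√((-1109 + (-4*(-12) - 2)*(423 - 250)) + √(1877971 + K)) = √((-1109 + (-4*(-12) - 2)*(423 - 250)) + √(1877971 - 2306957)) = √((-1109 + (48 - 2)*173) + √(-428986)) = √((-1109 + 46*173) + I*√428986) = √((-1109 + 7958) + I*√428986) = √(6849 + I*√428986)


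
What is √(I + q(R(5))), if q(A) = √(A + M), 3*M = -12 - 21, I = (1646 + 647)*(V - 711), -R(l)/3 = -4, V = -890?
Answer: 2*I*√917773 ≈ 1916.0*I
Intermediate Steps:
R(l) = 12 (R(l) = -3*(-4) = 12)
I = -3671093 (I = (1646 + 647)*(-890 - 711) = 2293*(-1601) = -3671093)
M = -11 (M = (-12 - 21)/3 = (⅓)*(-33) = -11)
q(A) = √(-11 + A) (q(A) = √(A - 11) = √(-11 + A))
√(I + q(R(5))) = √(-3671093 + √(-11 + 12)) = √(-3671093 + √1) = √(-3671093 + 1) = √(-3671092) = 2*I*√917773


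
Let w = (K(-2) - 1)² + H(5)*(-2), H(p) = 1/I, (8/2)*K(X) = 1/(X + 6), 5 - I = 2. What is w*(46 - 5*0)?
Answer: 3749/384 ≈ 9.7630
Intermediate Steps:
I = 3 (I = 5 - 1*2 = 5 - 2 = 3)
K(X) = 1/(4*(6 + X)) (K(X) = 1/(4*(X + 6)) = 1/(4*(6 + X)))
H(p) = ⅓ (H(p) = 1/3 = ⅓)
w = 163/768 (w = (1/(4*(6 - 2)) - 1)² + (⅓)*(-2) = ((¼)/4 - 1)² - ⅔ = ((¼)*(¼) - 1)² - ⅔ = (1/16 - 1)² - ⅔ = (-15/16)² - ⅔ = 225/256 - ⅔ = 163/768 ≈ 0.21224)
w*(46 - 5*0) = 163*(46 - 5*0)/768 = 163*(46 + 0)/768 = (163/768)*46 = 3749/384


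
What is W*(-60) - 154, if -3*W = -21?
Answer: -574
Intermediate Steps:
W = 7 (W = -⅓*(-21) = 7)
W*(-60) - 154 = 7*(-60) - 154 = -420 - 154 = -574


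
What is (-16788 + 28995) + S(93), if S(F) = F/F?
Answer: 12208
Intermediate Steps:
S(F) = 1
(-16788 + 28995) + S(93) = (-16788 + 28995) + 1 = 12207 + 1 = 12208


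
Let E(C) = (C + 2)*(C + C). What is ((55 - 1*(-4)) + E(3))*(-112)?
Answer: -9968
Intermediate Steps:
E(C) = 2*C*(2 + C) (E(C) = (2 + C)*(2*C) = 2*C*(2 + C))
((55 - 1*(-4)) + E(3))*(-112) = ((55 - 1*(-4)) + 2*3*(2 + 3))*(-112) = ((55 + 4) + 2*3*5)*(-112) = (59 + 30)*(-112) = 89*(-112) = -9968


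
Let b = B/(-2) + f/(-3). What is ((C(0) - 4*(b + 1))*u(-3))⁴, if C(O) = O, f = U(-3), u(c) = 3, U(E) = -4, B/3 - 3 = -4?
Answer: 4477456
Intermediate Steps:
B = -3 (B = 9 + 3*(-4) = 9 - 12 = -3)
f = -4
b = 17/6 (b = -3/(-2) - 4/(-3) = -3*(-½) - 4*(-⅓) = 3/2 + 4/3 = 17/6 ≈ 2.8333)
((C(0) - 4*(b + 1))*u(-3))⁴ = ((0 - 4*(17/6 + 1))*3)⁴ = ((0 - 4*23/6)*3)⁴ = ((0 - 46/3)*3)⁴ = (-46/3*3)⁴ = (-46)⁴ = 4477456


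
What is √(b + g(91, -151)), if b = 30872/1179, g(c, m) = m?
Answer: I*√19277567/393 ≈ 11.172*I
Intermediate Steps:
b = 30872/1179 (b = 30872*(1/1179) = 30872/1179 ≈ 26.185)
√(b + g(91, -151)) = √(30872/1179 - 151) = √(-147157/1179) = I*√19277567/393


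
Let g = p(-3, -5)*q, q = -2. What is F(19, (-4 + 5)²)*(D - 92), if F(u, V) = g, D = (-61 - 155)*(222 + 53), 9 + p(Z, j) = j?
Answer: -1665776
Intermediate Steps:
p(Z, j) = -9 + j
D = -59400 (D = -216*275 = -59400)
g = 28 (g = (-9 - 5)*(-2) = -14*(-2) = 28)
F(u, V) = 28
F(19, (-4 + 5)²)*(D - 92) = 28*(-59400 - 92) = 28*(-59492) = -1665776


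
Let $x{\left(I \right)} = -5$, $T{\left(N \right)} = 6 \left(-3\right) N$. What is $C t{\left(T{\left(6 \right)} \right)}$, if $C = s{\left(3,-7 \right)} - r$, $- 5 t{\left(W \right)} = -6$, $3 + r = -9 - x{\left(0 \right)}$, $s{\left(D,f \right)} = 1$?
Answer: $\frac{48}{5} \approx 9.6$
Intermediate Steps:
$T{\left(N \right)} = - 18 N$
$r = -7$ ($r = -3 - 4 = -7$)
$t{\left(W \right)} = \frac{6}{5}$ ($t{\left(W \right)} = \left(- \frac{1}{5}\right) \left(-6\right) = \frac{6}{5}$)
$C = 8$ ($C = 1 - -7 = 1 + 7 = 8$)
$C t{\left(T{\left(6 \right)} \right)} = 8 \cdot \frac{6}{5} = \frac{48}{5}$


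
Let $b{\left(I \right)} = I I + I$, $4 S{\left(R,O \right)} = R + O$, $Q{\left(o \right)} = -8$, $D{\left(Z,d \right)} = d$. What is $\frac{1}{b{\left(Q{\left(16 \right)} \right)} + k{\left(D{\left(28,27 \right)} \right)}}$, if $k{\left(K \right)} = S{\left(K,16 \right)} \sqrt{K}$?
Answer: $\frac{896}{253} - \frac{516 \sqrt{3}}{253} \approx 0.0089399$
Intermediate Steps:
$S{\left(R,O \right)} = \frac{O}{4} + \frac{R}{4}$ ($S{\left(R,O \right)} = \frac{R + O}{4} = \frac{O + R}{4} = \frac{O}{4} + \frac{R}{4}$)
$k{\left(K \right)} = \sqrt{K} \left(4 + \frac{K}{4}\right)$ ($k{\left(K \right)} = \left(\frac{1}{4} \cdot 16 + \frac{K}{4}\right) \sqrt{K} = \left(4 + \frac{K}{4}\right) \sqrt{K} = \sqrt{K} \left(4 + \frac{K}{4}\right)$)
$b{\left(I \right)} = I + I^{2}$ ($b{\left(I \right)} = I^{2} + I = I + I^{2}$)
$\frac{1}{b{\left(Q{\left(16 \right)} \right)} + k{\left(D{\left(28,27 \right)} \right)}} = \frac{1}{- 8 \left(1 - 8\right) + \frac{\sqrt{27} \left(16 + 27\right)}{4}} = \frac{1}{\left(-8\right) \left(-7\right) + \frac{1}{4} \cdot 3 \sqrt{3} \cdot 43} = \frac{1}{56 + \frac{129 \sqrt{3}}{4}}$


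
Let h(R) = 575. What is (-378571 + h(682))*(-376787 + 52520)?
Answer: 122571628932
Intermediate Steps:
(-378571 + h(682))*(-376787 + 52520) = (-378571 + 575)*(-376787 + 52520) = -377996*(-324267) = 122571628932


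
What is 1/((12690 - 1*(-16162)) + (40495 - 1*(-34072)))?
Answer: 1/103419 ≈ 9.6694e-6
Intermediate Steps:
1/((12690 - 1*(-16162)) + (40495 - 1*(-34072))) = 1/((12690 + 16162) + (40495 + 34072)) = 1/(28852 + 74567) = 1/103419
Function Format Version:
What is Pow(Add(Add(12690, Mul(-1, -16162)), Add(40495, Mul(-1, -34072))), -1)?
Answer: Rational(1, 103419) ≈ 9.6694e-6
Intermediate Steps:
Pow(Add(Add(12690, Mul(-1, -16162)), Add(40495, Mul(-1, -34072))), -1) = Pow(Add(Add(12690, 16162), Add(40495, 34072)), -1) = Pow(Add(28852, 74567), -1) = Pow(103419, -1) = Rational(1, 103419)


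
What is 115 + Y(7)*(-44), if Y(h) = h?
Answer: -193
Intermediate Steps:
115 + Y(7)*(-44) = 115 + 7*(-44) = 115 - 308 = -193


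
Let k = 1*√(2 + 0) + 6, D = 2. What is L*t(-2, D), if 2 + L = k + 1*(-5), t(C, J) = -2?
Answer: 2 - 2*√2 ≈ -0.82843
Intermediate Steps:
k = 6 + √2 (k = 1*√2 + 6 = √2 + 6 = 6 + √2 ≈ 7.4142)
L = -1 + √2 (L = -2 + ((6 + √2) + 1*(-5)) = -2 + ((6 + √2) - 5) = -2 + (1 + √2) = -1 + √2 ≈ 0.41421)
L*t(-2, D) = (-1 + √2)*(-2) = 2 - 2*√2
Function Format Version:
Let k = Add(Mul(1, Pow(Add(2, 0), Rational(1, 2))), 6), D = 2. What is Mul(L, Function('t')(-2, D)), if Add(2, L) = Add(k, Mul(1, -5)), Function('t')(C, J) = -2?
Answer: Add(2, Mul(-2, Pow(2, Rational(1, 2)))) ≈ -0.82843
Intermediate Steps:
k = Add(6, Pow(2, Rational(1, 2))) (k = Add(Mul(1, Pow(2, Rational(1, 2))), 6) = Add(Pow(2, Rational(1, 2)), 6) = Add(6, Pow(2, Rational(1, 2))) ≈ 7.4142)
L = Add(-1, Pow(2, Rational(1, 2))) (L = Add(-2, Add(Add(6, Pow(2, Rational(1, 2))), Mul(1, -5))) = Add(-2, Add(Add(6, Pow(2, Rational(1, 2))), -5)) = Add(-2, Add(1, Pow(2, Rational(1, 2)))) = Add(-1, Pow(2, Rational(1, 2))) ≈ 0.41421)
Mul(L, Function('t')(-2, D)) = Mul(Add(-1, Pow(2, Rational(1, 2))), -2) = Add(2, Mul(-2, Pow(2, Rational(1, 2))))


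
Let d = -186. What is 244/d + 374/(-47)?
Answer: -40516/4371 ≈ -9.2693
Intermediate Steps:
244/d + 374/(-47) = 244/(-186) + 374/(-47) = 244*(-1/186) + 374*(-1/47) = -122/93 - 374/47 = -40516/4371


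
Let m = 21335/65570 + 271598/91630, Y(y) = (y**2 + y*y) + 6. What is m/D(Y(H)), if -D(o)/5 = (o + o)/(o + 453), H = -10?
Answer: -1302421695369/1237684894600 ≈ -1.0523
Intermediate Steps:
Y(y) = 6 + 2*y**2 (Y(y) = (y**2 + y**2) + 6 = 2*y**2 + 6 = 6 + 2*y**2)
m = 1976360691/600817910 (m = 21335*(1/65570) + 271598*(1/91630) = 4267/13114 + 135799/45815 = 1976360691/600817910 ≈ 3.2895)
D(o) = -10*o/(453 + o) (D(o) = -5*(o + o)/(o + 453) = -5*2*o/(453 + o) = -10*o/(453 + o))
m/D(Y(H)) = 1976360691/(600817910*((-10*(6 + 2*(-10)**2)/(453 + (6 + 2*(-10)**2))))) = 1976360691/(600817910*((-10*(6 + 2*100)/(453 + (6 + 2*100))))) = 1976360691/(600817910*((-10*(6 + 200)/(453 + (6 + 200))))) = 1976360691/(600817910*((-10*206/(453 + 206)))) = 1976360691/(600817910*((-10*206/659))) = 1976360691/(600817910*((-10*206*1/659))) = 1976360691/(600817910*(-2060/659)) = (1976360691/600817910)*(-659/2060) = -1302421695369/1237684894600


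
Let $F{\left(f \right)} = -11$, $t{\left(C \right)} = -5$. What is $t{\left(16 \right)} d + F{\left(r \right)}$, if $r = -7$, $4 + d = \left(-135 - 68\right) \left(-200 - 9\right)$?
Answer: $-212126$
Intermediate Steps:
$d = 42423$ ($d = -4 + \left(-135 - 68\right) \left(-200 - 9\right) = -4 - -42427 = -4 + 42427 = 42423$)
$t{\left(16 \right)} d + F{\left(r \right)} = \left(-5\right) 42423 - 11 = -212115 - 11 = -212126$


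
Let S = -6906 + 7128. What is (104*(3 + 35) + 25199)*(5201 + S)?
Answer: 158085873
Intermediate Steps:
S = 222
(104*(3 + 35) + 25199)*(5201 + S) = (104*(3 + 35) + 25199)*(5201 + 222) = (104*38 + 25199)*5423 = (3952 + 25199)*5423 = 29151*5423 = 158085873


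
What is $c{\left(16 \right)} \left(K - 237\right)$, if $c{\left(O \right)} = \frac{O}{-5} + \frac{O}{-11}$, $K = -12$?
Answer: $\frac{63744}{55} \approx 1159.0$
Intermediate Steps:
$c{\left(O \right)} = - \frac{16 O}{55}$ ($c{\left(O \right)} = O \left(- \frac{1}{5}\right) + O \left(- \frac{1}{11}\right) = - \frac{O}{5} - \frac{O}{11} = - \frac{16 O}{55}$)
$c{\left(16 \right)} \left(K - 237\right) = \left(- \frac{16}{55}\right) 16 \left(-12 - 237\right) = \left(- \frac{256}{55}\right) \left(-249\right) = \frac{63744}{55}$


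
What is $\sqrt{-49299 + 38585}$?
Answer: $i \sqrt{10714} \approx 103.51 i$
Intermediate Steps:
$\sqrt{-49299 + 38585} = \sqrt{-10714} = i \sqrt{10714}$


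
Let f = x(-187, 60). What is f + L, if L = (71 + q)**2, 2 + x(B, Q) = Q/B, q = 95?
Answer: 5152538/187 ≈ 27554.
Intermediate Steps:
x(B, Q) = -2 + Q/B
f = -434/187 (f = -2 + 60/(-187) = -2 + 60*(-1/187) = -2 - 60/187 = -434/187 ≈ -2.3209)
L = 27556 (L = (71 + 95)**2 = 166**2 = 27556)
f + L = -434/187 + 27556 = 5152538/187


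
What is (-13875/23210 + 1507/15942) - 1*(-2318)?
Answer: 42875290849/18500691 ≈ 2317.5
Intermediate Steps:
(-13875/23210 + 1507/15942) - 1*(-2318) = (-13875*1/23210 + 1507*(1/15942)) + 2318 = (-2775/4642 + 1507/15942) + 2318 = -9310889/18500691 + 2318 = 42875290849/18500691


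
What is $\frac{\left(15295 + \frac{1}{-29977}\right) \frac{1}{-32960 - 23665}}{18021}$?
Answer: $- \frac{50944246}{3398855961125} \approx -1.4989 \cdot 10^{-5}$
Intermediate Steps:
$\frac{\left(15295 + \frac{1}{-29977}\right) \frac{1}{-32960 - 23665}}{18021} = \frac{15295 - \frac{1}{29977}}{-56625} \cdot \frac{1}{18021} = \frac{458498214}{29977} \left(- \frac{1}{56625}\right) \frac{1}{18021} = \left(- \frac{152832738}{565815875}\right) \frac{1}{18021} = - \frac{50944246}{3398855961125}$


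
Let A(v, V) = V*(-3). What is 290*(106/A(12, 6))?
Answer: -15370/9 ≈ -1707.8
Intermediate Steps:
A(v, V) = -3*V
290*(106/A(12, 6)) = 290*(106/((-3*6))) = 290*(106/(-18)) = 290*(106*(-1/18)) = 290*(-53/9) = -15370/9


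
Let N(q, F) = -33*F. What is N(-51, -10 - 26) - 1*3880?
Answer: -2692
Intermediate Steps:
N(-51, -10 - 26) - 1*3880 = -33*(-10 - 26) - 1*3880 = -33*(-36) - 3880 = 1188 - 3880 = -2692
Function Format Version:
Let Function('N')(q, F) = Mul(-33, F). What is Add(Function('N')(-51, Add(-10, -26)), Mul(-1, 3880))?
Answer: -2692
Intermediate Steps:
Add(Function('N')(-51, Add(-10, -26)), Mul(-1, 3880)) = Add(Mul(-33, Add(-10, -26)), Mul(-1, 3880)) = Add(Mul(-33, -36), -3880) = Add(1188, -3880) = -2692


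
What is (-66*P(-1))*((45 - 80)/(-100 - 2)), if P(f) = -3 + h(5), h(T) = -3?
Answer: 2310/17 ≈ 135.88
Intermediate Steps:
P(f) = -6 (P(f) = -3 - 3 = -6)
(-66*P(-1))*((45 - 80)/(-100 - 2)) = (-66*(-6))*((45 - 80)/(-100 - 2)) = 396*(-35/(-102)) = 396*(-35*(-1/102)) = 396*(35/102) = 2310/17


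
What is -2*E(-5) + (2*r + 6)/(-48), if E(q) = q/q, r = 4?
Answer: -55/24 ≈ -2.2917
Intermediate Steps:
E(q) = 1
-2*E(-5) + (2*r + 6)/(-48) = -2*1 + (2*4 + 6)/(-48) = -2 + (8 + 6)*(-1/48) = -2 + 14*(-1/48) = -2 - 7/24 = -55/24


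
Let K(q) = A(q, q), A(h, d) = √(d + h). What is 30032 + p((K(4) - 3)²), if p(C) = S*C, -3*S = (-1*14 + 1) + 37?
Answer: 29896 + 96*√2 ≈ 30032.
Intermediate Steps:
S = -8 (S = -((-1*14 + 1) + 37)/3 = -((-14 + 1) + 37)/3 = -(-13 + 37)/3 = -⅓*24 = -8)
K(q) = √2*√q (K(q) = √(q + q) = √(2*q) = √2*√q)
p(C) = -8*C
30032 + p((K(4) - 3)²) = 30032 - 8*(√2*√4 - 3)² = 30032 - 8*(√2*2 - 3)² = 30032 - 8*(2*√2 - 3)² = 30032 - 8*(-3 + 2*√2)²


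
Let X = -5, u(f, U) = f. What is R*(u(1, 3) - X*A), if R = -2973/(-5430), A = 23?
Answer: 57478/905 ≈ 63.512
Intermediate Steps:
R = 991/1810 (R = -2973*(-1/5430) = 991/1810 ≈ 0.54751)
R*(u(1, 3) - X*A) = 991*(1 - (-5)*23)/1810 = 991*(1 - 1*(-115))/1810 = 991*(1 + 115)/1810 = (991/1810)*116 = 57478/905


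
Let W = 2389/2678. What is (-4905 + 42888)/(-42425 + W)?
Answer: -33906158/37870587 ≈ -0.89532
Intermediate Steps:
W = 2389/2678 (W = 2389*(1/2678) = 2389/2678 ≈ 0.89208)
(-4905 + 42888)/(-42425 + W) = (-4905 + 42888)/(-42425 + 2389/2678) = 37983/(-113611761/2678) = 37983*(-2678/113611761) = -33906158/37870587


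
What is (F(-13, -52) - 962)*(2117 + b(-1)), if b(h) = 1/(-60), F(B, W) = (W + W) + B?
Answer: -137053501/60 ≈ -2.2842e+6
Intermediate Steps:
F(B, W) = B + 2*W (F(B, W) = 2*W + B = B + 2*W)
b(h) = -1/60
(F(-13, -52) - 962)*(2117 + b(-1)) = ((-13 + 2*(-52)) - 962)*(2117 - 1/60) = ((-13 - 104) - 962)*(127019/60) = (-117 - 962)*(127019/60) = -1079*127019/60 = -137053501/60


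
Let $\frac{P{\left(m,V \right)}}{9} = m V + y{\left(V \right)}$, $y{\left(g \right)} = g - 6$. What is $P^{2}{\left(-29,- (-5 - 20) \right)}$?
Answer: $40373316$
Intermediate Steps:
$y{\left(g \right)} = -6 + g$
$P{\left(m,V \right)} = -54 + 9 V + 9 V m$ ($P{\left(m,V \right)} = 9 \left(m V + \left(-6 + V\right)\right) = 9 \left(V m + \left(-6 + V\right)\right) = 9 \left(-6 + V + V m\right) = -54 + 9 V + 9 V m$)
$P^{2}{\left(-29,- (-5 - 20) \right)} = \left(-54 + 9 \left(- (-5 - 20)\right) + 9 \left(- (-5 - 20)\right) \left(-29\right)\right)^{2} = \left(-54 + 9 \left(\left(-1\right) \left(-25\right)\right) + 9 \left(\left(-1\right) \left(-25\right)\right) \left(-29\right)\right)^{2} = \left(-54 + 9 \cdot 25 + 9 \cdot 25 \left(-29\right)\right)^{2} = \left(-54 + 225 - 6525\right)^{2} = \left(-6354\right)^{2} = 40373316$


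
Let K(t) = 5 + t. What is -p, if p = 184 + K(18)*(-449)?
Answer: 10143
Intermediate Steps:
p = -10143 (p = 184 + (5 + 18)*(-449) = 184 + 23*(-449) = 184 - 10327 = -10143)
-p = -1*(-10143) = 10143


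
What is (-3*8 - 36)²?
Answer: 3600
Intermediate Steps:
(-3*8 - 36)² = (-24 - 36)² = (-60)² = 3600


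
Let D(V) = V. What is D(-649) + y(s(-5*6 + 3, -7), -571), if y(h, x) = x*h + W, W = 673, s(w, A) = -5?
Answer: 2879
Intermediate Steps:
y(h, x) = 673 + h*x (y(h, x) = x*h + 673 = h*x + 673 = 673 + h*x)
D(-649) + y(s(-5*6 + 3, -7), -571) = -649 + (673 - 5*(-571)) = -649 + (673 + 2855) = -649 + 3528 = 2879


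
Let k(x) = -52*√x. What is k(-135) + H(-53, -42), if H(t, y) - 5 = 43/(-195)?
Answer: 932/195 - 156*I*√15 ≈ 4.7795 - 604.19*I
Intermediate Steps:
H(t, y) = 932/195 (H(t, y) = 5 + 43/(-195) = 5 + 43*(-1/195) = 5 - 43/195 = 932/195)
k(-135) + H(-53, -42) = -156*I*√15 + 932/195 = 932/195 - 156*I*√15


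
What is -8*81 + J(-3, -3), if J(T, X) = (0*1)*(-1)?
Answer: -648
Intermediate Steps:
J(T, X) = 0 (J(T, X) = 0*(-1) = 0)
-8*81 + J(-3, -3) = -8*81 + 0 = -648 + 0 = -648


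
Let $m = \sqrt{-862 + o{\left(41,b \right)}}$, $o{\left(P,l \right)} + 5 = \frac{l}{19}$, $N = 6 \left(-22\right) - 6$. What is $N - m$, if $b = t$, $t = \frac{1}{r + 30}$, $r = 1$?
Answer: $-138 - \frac{i \sqrt{300779918}}{589} \approx -138.0 - 29.445 i$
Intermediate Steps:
$t = \frac{1}{31}$ ($t = \frac{1}{1 + 30} = \frac{1}{31} \approx 0.032258$)
$b = \frac{1}{31} \approx 0.032258$
$N = -138$ ($N = -132 - 6 = -138$)
$o{\left(P,l \right)} = -5 + \frac{l}{19}$
$m = \frac{i \sqrt{300779918}}{589}$ ($m = \sqrt{-862 + \left(-5 + \frac{1}{19} \cdot \frac{1}{31}\right)} = \sqrt{-862 + \left(-5 + \frac{1}{589}\right)} = \sqrt{-862 - \frac{2944}{589}} = \sqrt{- \frac{510662}{589}} = \frac{i \sqrt{300779918}}{589} \approx 29.445 i$)
$N - m = -138 - \frac{i \sqrt{300779918}}{589}$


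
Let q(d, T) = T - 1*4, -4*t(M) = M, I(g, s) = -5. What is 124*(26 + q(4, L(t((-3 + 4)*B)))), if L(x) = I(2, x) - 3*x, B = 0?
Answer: 2108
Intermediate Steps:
t(M) = -M/4
L(x) = -5 - 3*x
q(d, T) = -4 + T (q(d, T) = T - 4 = -4 + T)
124*(26 + q(4, L(t((-3 + 4)*B)))) = 124*(26 + (-4 + (-5 - (-3)*(-3 + 4)*0/4))) = 124*(26 + (-4 + (-5 - (-3)*1*0/4))) = 124*(26 + (-4 + (-5 - (-3)*0/4))) = 124*(26 + (-4 + (-5 - 3*0))) = 124*(26 + (-4 + (-5 + 0))) = 124*(26 + (-4 - 5)) = 124*(26 - 9) = 124*17 = 2108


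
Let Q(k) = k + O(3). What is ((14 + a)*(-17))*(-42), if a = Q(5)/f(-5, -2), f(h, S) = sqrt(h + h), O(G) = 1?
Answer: 9996 - 2142*I*sqrt(10)/5 ≈ 9996.0 - 1354.7*I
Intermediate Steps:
f(h, S) = sqrt(2)*sqrt(h) (f(h, S) = sqrt(2*h) = sqrt(2)*sqrt(h))
Q(k) = 1 + k (Q(k) = k + 1 = 1 + k)
a = -3*I*sqrt(10)/5 (a = (1 + 5)/((sqrt(2)*sqrt(-5))) = 6/((sqrt(2)*(I*sqrt(5)))) = 6/((I*sqrt(10))) = 6*(-I*sqrt(10)/10) = -3*I*sqrt(10)/5 ≈ -1.8974*I)
((14 + a)*(-17))*(-42) = ((14 - 3*I*sqrt(10)/5)*(-17))*(-42) = (-238 + 51*I*sqrt(10)/5)*(-42) = 9996 - 2142*I*sqrt(10)/5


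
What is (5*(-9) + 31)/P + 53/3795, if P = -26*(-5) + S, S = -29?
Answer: -47777/383295 ≈ -0.12465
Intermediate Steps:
P = 101 (P = -26*(-5) - 29 = 130 - 29 = 101)
(5*(-9) + 31)/P + 53/3795 = (5*(-9) + 31)/101 + 53/3795 = (-45 + 31)*(1/101) + 53*(1/3795) = -14*1/101 + 53/3795 = -14/101 + 53/3795 = -47777/383295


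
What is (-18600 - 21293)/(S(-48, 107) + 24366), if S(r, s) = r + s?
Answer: -39893/24425 ≈ -1.6333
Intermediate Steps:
(-18600 - 21293)/(S(-48, 107) + 24366) = (-18600 - 21293)/((-48 + 107) + 24366) = -39893/(59 + 24366) = -39893/24425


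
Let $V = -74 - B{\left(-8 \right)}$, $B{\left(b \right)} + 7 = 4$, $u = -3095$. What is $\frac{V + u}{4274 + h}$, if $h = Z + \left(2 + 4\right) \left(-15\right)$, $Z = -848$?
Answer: $- \frac{1583}{1668} \approx -0.94904$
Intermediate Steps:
$B{\left(b \right)} = -3$ ($B{\left(b \right)} = -7 + 4 = -3$)
$h = -938$ ($h = -848 + \left(2 + 4\right) \left(-15\right) = -848 + 6 \left(-15\right) = -848 - 90 = -938$)
$V = -71$ ($V = -74 - -3 = -74 + 3 = -71$)
$\frac{V + u}{4274 + h} = \frac{-71 - 3095}{4274 - 938} = - \frac{3166}{3336} = \left(-3166\right) \frac{1}{3336} = - \frac{1583}{1668}$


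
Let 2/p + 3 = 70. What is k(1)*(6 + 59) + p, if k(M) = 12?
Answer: 52262/67 ≈ 780.03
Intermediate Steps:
p = 2/67 (p = 2/(-3 + 70) = 2/67 ≈ 0.029851)
k(1)*(6 + 59) + p = 12*(6 + 59) + 2/67 = 12*65 + 2/67 = 780 + 2/67 = 52262/67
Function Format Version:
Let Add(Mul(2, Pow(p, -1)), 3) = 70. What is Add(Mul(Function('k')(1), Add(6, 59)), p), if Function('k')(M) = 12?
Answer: Rational(52262, 67) ≈ 780.03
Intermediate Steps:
p = Rational(2, 67) (p = Mul(2, Pow(Add(-3, 70), -1)) = Mul(2, Pow(67, -1)) = Mul(2, Rational(1, 67)) = Rational(2, 67) ≈ 0.029851)
Add(Mul(Function('k')(1), Add(6, 59)), p) = Add(Mul(12, Add(6, 59)), Rational(2, 67)) = Add(Mul(12, 65), Rational(2, 67)) = Add(780, Rational(2, 67)) = Rational(52262, 67)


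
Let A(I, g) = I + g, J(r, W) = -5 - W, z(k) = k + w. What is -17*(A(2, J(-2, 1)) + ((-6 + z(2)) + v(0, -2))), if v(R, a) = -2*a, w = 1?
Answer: 51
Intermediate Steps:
z(k) = 1 + k (z(k) = k + 1 = 1 + k)
-17*(A(2, J(-2, 1)) + ((-6 + z(2)) + v(0, -2))) = -17*((2 + (-5 - 1*1)) + ((-6 + (1 + 2)) - 2*(-2))) = -17*((2 + (-5 - 1)) + ((-6 + 3) + 4)) = -17*((2 - 6) + (-3 + 4)) = -17*(-4 + 1) = -17*(-3) = 51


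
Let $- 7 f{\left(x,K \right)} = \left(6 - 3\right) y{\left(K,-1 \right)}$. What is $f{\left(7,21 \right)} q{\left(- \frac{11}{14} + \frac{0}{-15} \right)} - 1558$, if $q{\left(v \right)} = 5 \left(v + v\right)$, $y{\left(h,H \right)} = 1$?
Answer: $- \frac{76177}{49} \approx -1554.6$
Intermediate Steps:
$q{\left(v \right)} = 10 v$ ($q{\left(v \right)} = 5 \cdot 2 v = 10 v$)
$f{\left(x,K \right)} = - \frac{3}{7}$ ($f{\left(x,K \right)} = - \frac{\left(6 - 3\right) 1}{7} = - \frac{3 \cdot 1}{7} = \left(- \frac{1}{7}\right) 3 = - \frac{3}{7}$)
$f{\left(7,21 \right)} q{\left(- \frac{11}{14} + \frac{0}{-15} \right)} - 1558 = - \frac{3 \cdot 10 \left(- \frac{11}{14} + \frac{0}{-15}\right)}{7} - 1558 = - \frac{3 \cdot 10 \left(\left(-11\right) \frac{1}{14} + 0 \left(- \frac{1}{15}\right)\right)}{7} - 1558 = - \frac{3 \cdot 10 \left(- \frac{11}{14} + 0\right)}{7} - 1558 = - \frac{3 \cdot 10 \left(- \frac{11}{14}\right)}{7} - 1558 = \left(- \frac{3}{7}\right) \left(- \frac{55}{7}\right) - 1558 = \frac{165}{49} - 1558 = - \frac{76177}{49}$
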